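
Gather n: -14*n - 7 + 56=49 - 14*n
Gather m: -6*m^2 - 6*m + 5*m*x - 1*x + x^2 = -6*m^2 + m*(5*x - 6) + x^2 - x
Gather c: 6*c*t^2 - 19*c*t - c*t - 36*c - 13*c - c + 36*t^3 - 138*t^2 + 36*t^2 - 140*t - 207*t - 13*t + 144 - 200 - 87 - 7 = c*(6*t^2 - 20*t - 50) + 36*t^3 - 102*t^2 - 360*t - 150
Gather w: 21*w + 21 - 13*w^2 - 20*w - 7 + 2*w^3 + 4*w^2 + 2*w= 2*w^3 - 9*w^2 + 3*w + 14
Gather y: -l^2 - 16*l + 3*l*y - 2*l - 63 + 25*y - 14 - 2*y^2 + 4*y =-l^2 - 18*l - 2*y^2 + y*(3*l + 29) - 77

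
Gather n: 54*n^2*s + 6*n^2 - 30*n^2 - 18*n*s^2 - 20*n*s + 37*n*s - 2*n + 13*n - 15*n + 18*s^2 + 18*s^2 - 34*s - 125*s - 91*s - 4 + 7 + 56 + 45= n^2*(54*s - 24) + n*(-18*s^2 + 17*s - 4) + 36*s^2 - 250*s + 104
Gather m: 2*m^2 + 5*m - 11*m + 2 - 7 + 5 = 2*m^2 - 6*m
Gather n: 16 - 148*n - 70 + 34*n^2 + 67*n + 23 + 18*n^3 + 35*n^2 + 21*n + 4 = 18*n^3 + 69*n^2 - 60*n - 27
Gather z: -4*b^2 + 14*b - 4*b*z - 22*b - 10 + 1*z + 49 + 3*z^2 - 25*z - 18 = -4*b^2 - 8*b + 3*z^2 + z*(-4*b - 24) + 21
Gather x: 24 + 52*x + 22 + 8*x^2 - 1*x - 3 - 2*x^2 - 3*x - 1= 6*x^2 + 48*x + 42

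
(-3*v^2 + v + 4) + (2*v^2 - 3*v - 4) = -v^2 - 2*v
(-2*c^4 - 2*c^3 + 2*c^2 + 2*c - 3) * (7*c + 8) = -14*c^5 - 30*c^4 - 2*c^3 + 30*c^2 - 5*c - 24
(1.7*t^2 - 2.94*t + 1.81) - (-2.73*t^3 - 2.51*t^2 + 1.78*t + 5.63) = 2.73*t^3 + 4.21*t^2 - 4.72*t - 3.82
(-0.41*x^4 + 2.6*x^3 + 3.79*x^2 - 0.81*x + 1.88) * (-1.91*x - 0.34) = 0.7831*x^5 - 4.8266*x^4 - 8.1229*x^3 + 0.2585*x^2 - 3.3154*x - 0.6392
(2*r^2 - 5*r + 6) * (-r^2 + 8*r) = -2*r^4 + 21*r^3 - 46*r^2 + 48*r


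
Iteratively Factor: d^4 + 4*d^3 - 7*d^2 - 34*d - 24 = (d + 2)*(d^3 + 2*d^2 - 11*d - 12) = (d - 3)*(d + 2)*(d^2 + 5*d + 4) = (d - 3)*(d + 1)*(d + 2)*(d + 4)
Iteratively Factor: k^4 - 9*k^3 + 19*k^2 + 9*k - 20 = (k + 1)*(k^3 - 10*k^2 + 29*k - 20) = (k - 1)*(k + 1)*(k^2 - 9*k + 20) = (k - 5)*(k - 1)*(k + 1)*(k - 4)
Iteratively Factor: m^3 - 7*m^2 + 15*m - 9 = (m - 1)*(m^2 - 6*m + 9) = (m - 3)*(m - 1)*(m - 3)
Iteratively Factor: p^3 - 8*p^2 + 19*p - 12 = (p - 1)*(p^2 - 7*p + 12) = (p - 3)*(p - 1)*(p - 4)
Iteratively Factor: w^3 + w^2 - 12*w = (w)*(w^2 + w - 12) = w*(w + 4)*(w - 3)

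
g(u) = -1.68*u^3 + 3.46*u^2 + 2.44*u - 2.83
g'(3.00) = -22.16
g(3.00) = -9.73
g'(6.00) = -137.48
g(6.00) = -226.51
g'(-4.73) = -143.05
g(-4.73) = 240.82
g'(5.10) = -93.36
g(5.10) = -123.25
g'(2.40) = -9.98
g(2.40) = -0.27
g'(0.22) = 3.72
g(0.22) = -2.14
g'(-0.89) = -7.71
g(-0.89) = -1.08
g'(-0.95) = -8.68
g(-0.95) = -0.58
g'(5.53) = -113.42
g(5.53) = -167.64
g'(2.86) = -18.99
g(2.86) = -6.85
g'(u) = -5.04*u^2 + 6.92*u + 2.44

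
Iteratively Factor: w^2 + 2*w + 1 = (w + 1)*(w + 1)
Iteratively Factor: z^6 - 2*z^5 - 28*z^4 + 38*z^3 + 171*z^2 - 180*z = (z - 3)*(z^5 + z^4 - 25*z^3 - 37*z^2 + 60*z) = z*(z - 3)*(z^4 + z^3 - 25*z^2 - 37*z + 60) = z*(z - 5)*(z - 3)*(z^3 + 6*z^2 + 5*z - 12) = z*(z - 5)*(z - 3)*(z - 1)*(z^2 + 7*z + 12) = z*(z - 5)*(z - 3)*(z - 1)*(z + 4)*(z + 3)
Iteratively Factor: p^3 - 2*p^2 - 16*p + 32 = (p - 4)*(p^2 + 2*p - 8) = (p - 4)*(p - 2)*(p + 4)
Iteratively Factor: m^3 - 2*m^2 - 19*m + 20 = (m - 1)*(m^2 - m - 20) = (m - 1)*(m + 4)*(m - 5)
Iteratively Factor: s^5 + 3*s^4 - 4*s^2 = (s + 2)*(s^4 + s^3 - 2*s^2) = s*(s + 2)*(s^3 + s^2 - 2*s) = s*(s - 1)*(s + 2)*(s^2 + 2*s) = s^2*(s - 1)*(s + 2)*(s + 2)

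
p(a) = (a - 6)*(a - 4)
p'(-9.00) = -28.00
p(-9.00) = 195.00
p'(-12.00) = -34.00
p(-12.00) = 288.00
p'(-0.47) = -10.94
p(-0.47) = 28.92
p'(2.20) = -5.60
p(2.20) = 6.84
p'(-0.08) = -10.16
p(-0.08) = 24.81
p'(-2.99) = -15.98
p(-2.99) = 62.84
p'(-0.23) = -10.46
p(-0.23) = 26.35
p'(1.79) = -6.42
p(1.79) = 9.30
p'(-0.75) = -11.50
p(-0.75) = 32.06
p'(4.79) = -0.42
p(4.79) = -0.96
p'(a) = 2*a - 10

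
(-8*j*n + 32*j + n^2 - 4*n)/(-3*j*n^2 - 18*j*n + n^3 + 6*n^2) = (8*j*n - 32*j - n^2 + 4*n)/(n*(3*j*n + 18*j - n^2 - 6*n))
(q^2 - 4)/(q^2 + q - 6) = (q + 2)/(q + 3)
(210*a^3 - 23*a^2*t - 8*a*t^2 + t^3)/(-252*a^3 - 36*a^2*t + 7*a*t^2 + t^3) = (-35*a^2 - 2*a*t + t^2)/(42*a^2 + 13*a*t + t^2)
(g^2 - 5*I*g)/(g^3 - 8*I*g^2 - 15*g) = 1/(g - 3*I)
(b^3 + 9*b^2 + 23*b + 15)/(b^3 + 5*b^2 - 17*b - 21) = (b^2 + 8*b + 15)/(b^2 + 4*b - 21)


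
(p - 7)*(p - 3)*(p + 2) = p^3 - 8*p^2 + p + 42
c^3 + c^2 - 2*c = c*(c - 1)*(c + 2)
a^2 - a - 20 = (a - 5)*(a + 4)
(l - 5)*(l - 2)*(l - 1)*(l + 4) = l^4 - 4*l^3 - 15*l^2 + 58*l - 40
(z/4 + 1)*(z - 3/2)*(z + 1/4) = z^3/4 + 11*z^2/16 - 43*z/32 - 3/8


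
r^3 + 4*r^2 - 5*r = r*(r - 1)*(r + 5)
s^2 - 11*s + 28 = (s - 7)*(s - 4)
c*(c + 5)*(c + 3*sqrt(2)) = c^3 + 3*sqrt(2)*c^2 + 5*c^2 + 15*sqrt(2)*c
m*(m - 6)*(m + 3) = m^3 - 3*m^2 - 18*m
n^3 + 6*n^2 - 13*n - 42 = (n - 3)*(n + 2)*(n + 7)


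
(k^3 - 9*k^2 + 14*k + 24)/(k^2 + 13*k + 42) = (k^3 - 9*k^2 + 14*k + 24)/(k^2 + 13*k + 42)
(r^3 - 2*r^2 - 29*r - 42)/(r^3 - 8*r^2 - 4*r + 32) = (r^2 - 4*r - 21)/(r^2 - 10*r + 16)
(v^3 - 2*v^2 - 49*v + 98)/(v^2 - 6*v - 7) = (v^2 + 5*v - 14)/(v + 1)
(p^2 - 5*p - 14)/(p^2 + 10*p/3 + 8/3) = 3*(p - 7)/(3*p + 4)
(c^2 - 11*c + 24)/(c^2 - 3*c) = (c - 8)/c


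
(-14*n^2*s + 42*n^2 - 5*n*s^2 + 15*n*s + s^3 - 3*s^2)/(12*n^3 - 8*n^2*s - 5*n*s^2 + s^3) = (-7*n*s + 21*n + s^2 - 3*s)/(6*n^2 - 7*n*s + s^2)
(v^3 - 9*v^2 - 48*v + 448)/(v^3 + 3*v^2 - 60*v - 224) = (v - 8)/(v + 4)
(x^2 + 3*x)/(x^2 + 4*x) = (x + 3)/(x + 4)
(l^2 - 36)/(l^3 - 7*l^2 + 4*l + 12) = (l + 6)/(l^2 - l - 2)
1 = 1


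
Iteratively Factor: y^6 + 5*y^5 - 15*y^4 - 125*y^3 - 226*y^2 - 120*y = (y + 3)*(y^5 + 2*y^4 - 21*y^3 - 62*y^2 - 40*y) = (y + 3)*(y + 4)*(y^4 - 2*y^3 - 13*y^2 - 10*y) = (y + 1)*(y + 3)*(y + 4)*(y^3 - 3*y^2 - 10*y) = (y + 1)*(y + 2)*(y + 3)*(y + 4)*(y^2 - 5*y) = (y - 5)*(y + 1)*(y + 2)*(y + 3)*(y + 4)*(y)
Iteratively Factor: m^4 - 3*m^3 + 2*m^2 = (m)*(m^3 - 3*m^2 + 2*m) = m*(m - 2)*(m^2 - m) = m^2*(m - 2)*(m - 1)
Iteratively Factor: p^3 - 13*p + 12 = (p - 3)*(p^2 + 3*p - 4) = (p - 3)*(p + 4)*(p - 1)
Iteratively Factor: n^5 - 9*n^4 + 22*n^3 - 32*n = (n - 4)*(n^4 - 5*n^3 + 2*n^2 + 8*n) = (n - 4)*(n + 1)*(n^3 - 6*n^2 + 8*n) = (n - 4)*(n - 2)*(n + 1)*(n^2 - 4*n) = n*(n - 4)*(n - 2)*(n + 1)*(n - 4)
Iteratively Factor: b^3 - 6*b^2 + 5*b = (b - 5)*(b^2 - b) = (b - 5)*(b - 1)*(b)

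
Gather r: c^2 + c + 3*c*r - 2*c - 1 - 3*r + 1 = c^2 - c + r*(3*c - 3)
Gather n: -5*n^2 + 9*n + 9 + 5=-5*n^2 + 9*n + 14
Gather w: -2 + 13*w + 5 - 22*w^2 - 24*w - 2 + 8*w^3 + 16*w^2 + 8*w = 8*w^3 - 6*w^2 - 3*w + 1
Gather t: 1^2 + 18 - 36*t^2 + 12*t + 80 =-36*t^2 + 12*t + 99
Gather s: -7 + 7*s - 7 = 7*s - 14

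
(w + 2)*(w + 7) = w^2 + 9*w + 14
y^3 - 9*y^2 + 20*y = y*(y - 5)*(y - 4)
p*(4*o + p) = 4*o*p + p^2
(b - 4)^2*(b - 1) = b^3 - 9*b^2 + 24*b - 16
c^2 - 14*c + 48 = (c - 8)*(c - 6)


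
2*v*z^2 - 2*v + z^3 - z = (2*v + z)*(z - 1)*(z + 1)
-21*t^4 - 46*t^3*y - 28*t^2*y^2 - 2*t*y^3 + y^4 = (-7*t + y)*(t + y)^2*(3*t + y)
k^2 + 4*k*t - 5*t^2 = (k - t)*(k + 5*t)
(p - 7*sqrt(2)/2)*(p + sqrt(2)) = p^2 - 5*sqrt(2)*p/2 - 7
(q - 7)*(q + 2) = q^2 - 5*q - 14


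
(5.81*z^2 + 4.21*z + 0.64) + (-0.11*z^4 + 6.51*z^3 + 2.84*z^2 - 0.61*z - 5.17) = -0.11*z^4 + 6.51*z^3 + 8.65*z^2 + 3.6*z - 4.53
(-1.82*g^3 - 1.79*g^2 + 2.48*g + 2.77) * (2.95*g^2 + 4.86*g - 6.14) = -5.369*g^5 - 14.1257*g^4 + 9.7914*g^3 + 31.2149*g^2 - 1.765*g - 17.0078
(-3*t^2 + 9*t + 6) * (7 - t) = 3*t^3 - 30*t^2 + 57*t + 42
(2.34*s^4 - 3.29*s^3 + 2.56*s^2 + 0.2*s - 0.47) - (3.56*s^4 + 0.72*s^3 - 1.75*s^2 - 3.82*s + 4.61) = -1.22*s^4 - 4.01*s^3 + 4.31*s^2 + 4.02*s - 5.08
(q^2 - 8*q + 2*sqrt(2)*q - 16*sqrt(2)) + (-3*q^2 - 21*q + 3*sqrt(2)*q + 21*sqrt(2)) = -2*q^2 - 29*q + 5*sqrt(2)*q + 5*sqrt(2)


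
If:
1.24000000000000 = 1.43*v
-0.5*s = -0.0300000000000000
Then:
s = 0.06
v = 0.87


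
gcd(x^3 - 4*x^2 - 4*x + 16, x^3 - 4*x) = x^2 - 4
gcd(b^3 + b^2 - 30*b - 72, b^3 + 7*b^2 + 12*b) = b^2 + 7*b + 12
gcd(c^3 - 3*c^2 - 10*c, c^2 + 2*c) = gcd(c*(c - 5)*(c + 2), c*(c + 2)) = c^2 + 2*c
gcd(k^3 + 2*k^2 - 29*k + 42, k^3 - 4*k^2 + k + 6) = k^2 - 5*k + 6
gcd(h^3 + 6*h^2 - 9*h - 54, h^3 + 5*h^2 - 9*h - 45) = h^2 - 9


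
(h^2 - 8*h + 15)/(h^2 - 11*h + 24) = (h - 5)/(h - 8)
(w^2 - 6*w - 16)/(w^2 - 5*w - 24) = (w + 2)/(w + 3)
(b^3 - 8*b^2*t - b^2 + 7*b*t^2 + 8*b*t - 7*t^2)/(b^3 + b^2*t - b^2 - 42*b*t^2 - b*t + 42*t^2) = (-b^2 + 8*b*t - 7*t^2)/(-b^2 - b*t + 42*t^2)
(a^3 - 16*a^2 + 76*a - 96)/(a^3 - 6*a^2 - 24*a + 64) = (a - 6)/(a + 4)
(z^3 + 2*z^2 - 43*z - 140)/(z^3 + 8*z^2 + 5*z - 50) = (z^2 - 3*z - 28)/(z^2 + 3*z - 10)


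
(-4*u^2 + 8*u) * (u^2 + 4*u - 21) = -4*u^4 - 8*u^3 + 116*u^2 - 168*u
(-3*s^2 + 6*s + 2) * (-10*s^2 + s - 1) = 30*s^4 - 63*s^3 - 11*s^2 - 4*s - 2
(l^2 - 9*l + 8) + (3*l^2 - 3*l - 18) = 4*l^2 - 12*l - 10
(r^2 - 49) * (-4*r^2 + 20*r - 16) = -4*r^4 + 20*r^3 + 180*r^2 - 980*r + 784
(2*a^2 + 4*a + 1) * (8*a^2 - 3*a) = 16*a^4 + 26*a^3 - 4*a^2 - 3*a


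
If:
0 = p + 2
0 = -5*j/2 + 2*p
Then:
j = -8/5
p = -2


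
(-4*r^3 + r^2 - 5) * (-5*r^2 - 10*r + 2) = 20*r^5 + 35*r^4 - 18*r^3 + 27*r^2 + 50*r - 10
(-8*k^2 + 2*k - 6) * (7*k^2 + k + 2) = -56*k^4 + 6*k^3 - 56*k^2 - 2*k - 12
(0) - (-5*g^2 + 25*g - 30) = 5*g^2 - 25*g + 30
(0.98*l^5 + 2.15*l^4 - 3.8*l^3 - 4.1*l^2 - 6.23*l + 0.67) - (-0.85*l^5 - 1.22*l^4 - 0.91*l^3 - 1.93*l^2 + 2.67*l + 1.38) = 1.83*l^5 + 3.37*l^4 - 2.89*l^3 - 2.17*l^2 - 8.9*l - 0.71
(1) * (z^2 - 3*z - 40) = z^2 - 3*z - 40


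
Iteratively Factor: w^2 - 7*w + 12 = (w - 4)*(w - 3)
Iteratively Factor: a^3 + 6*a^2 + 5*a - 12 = (a - 1)*(a^2 + 7*a + 12) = (a - 1)*(a + 3)*(a + 4)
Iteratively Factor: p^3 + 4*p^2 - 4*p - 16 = (p - 2)*(p^2 + 6*p + 8) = (p - 2)*(p + 4)*(p + 2)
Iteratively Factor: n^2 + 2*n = (n)*(n + 2)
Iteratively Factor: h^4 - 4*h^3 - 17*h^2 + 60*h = (h - 5)*(h^3 + h^2 - 12*h) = (h - 5)*(h - 3)*(h^2 + 4*h) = (h - 5)*(h - 3)*(h + 4)*(h)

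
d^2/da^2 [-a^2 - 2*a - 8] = -2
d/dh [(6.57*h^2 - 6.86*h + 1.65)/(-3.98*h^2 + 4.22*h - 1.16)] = (0.422600000000003*h^2 - 2.1084*h + 0.994600000000001)/(15.8404*h^4 - 33.5912*h^3 + 27.042*h^2 - 9.7904*h + 1.3456)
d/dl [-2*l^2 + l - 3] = 1 - 4*l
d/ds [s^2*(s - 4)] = s*(3*s - 8)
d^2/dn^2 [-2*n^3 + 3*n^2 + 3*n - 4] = 6 - 12*n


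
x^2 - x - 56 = (x - 8)*(x + 7)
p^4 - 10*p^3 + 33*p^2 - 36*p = p*(p - 4)*(p - 3)^2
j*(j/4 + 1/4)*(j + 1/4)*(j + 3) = j^4/4 + 17*j^3/16 + j^2 + 3*j/16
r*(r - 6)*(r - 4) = r^3 - 10*r^2 + 24*r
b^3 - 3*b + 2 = (b - 1)^2*(b + 2)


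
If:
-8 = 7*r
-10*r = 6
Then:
No Solution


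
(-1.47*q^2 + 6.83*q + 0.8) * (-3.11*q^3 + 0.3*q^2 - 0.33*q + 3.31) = 4.5717*q^5 - 21.6823*q^4 + 0.0461*q^3 - 6.8796*q^2 + 22.3433*q + 2.648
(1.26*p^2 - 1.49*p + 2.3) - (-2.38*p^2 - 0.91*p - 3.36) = 3.64*p^2 - 0.58*p + 5.66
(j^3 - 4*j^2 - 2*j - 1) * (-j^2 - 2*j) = -j^5 + 2*j^4 + 10*j^3 + 5*j^2 + 2*j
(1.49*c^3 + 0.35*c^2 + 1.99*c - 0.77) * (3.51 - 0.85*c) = -1.2665*c^4 + 4.9324*c^3 - 0.463*c^2 + 7.6394*c - 2.7027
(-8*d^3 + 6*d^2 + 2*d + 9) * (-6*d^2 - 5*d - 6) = 48*d^5 + 4*d^4 + 6*d^3 - 100*d^2 - 57*d - 54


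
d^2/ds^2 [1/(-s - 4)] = -2/(s + 4)^3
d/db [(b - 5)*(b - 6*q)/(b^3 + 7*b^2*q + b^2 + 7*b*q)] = (b*(2*b - 6*q - 5)*(b^2 + 7*b*q + b + 7*q) - (b - 5)*(b - 6*q)*(3*b^2 + 14*b*q + 2*b + 7*q))/(b^2*(b^2 + 7*b*q + b + 7*q)^2)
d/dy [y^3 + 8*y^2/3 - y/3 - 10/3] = 3*y^2 + 16*y/3 - 1/3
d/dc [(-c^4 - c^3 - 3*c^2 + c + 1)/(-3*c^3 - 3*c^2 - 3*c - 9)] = (c^6 + 2*c^5 + c^4 + 16*c^3 + 16*c^2 + 20*c - 2)/(3*(c^6 + 2*c^5 + 3*c^4 + 8*c^3 + 7*c^2 + 6*c + 9))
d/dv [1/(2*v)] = -1/(2*v^2)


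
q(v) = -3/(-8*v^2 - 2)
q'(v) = -48*v/(-8*v^2 - 2)^2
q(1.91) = 0.10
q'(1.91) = -0.09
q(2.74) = 0.05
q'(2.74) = -0.03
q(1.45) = 0.16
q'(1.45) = -0.20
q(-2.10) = 0.08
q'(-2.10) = 0.07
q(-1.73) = 0.12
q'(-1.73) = 0.12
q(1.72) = 0.12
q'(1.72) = -0.13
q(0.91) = 0.35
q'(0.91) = -0.59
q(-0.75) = 0.46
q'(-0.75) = 0.85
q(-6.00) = 0.01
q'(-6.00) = 0.00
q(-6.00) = 0.01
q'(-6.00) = 0.00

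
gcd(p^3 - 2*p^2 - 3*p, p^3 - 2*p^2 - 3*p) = p^3 - 2*p^2 - 3*p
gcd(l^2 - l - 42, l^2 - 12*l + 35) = l - 7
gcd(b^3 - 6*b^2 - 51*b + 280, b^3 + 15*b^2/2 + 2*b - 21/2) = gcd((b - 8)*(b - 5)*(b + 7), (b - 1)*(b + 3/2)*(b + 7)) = b + 7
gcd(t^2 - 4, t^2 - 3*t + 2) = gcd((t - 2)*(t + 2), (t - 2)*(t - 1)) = t - 2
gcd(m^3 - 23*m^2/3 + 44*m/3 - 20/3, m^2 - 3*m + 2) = m - 2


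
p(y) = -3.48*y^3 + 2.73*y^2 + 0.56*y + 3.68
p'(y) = -10.44*y^2 + 5.46*y + 0.56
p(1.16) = 2.57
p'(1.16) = -7.15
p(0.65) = 4.24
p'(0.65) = -0.30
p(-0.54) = 4.72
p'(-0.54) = -5.43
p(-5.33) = 605.19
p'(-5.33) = -325.13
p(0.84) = 4.01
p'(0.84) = -2.22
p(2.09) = -14.99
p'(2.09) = -33.63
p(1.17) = 2.50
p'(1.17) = -7.34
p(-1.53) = 21.68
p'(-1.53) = -32.23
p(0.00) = 3.68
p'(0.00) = 0.56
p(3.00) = -64.03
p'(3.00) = -77.02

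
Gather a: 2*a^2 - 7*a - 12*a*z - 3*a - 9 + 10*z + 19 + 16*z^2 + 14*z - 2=2*a^2 + a*(-12*z - 10) + 16*z^2 + 24*z + 8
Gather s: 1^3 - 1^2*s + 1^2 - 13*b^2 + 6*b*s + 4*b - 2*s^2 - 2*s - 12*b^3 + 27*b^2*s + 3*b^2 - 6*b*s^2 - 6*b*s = -12*b^3 - 10*b^2 + 4*b + s^2*(-6*b - 2) + s*(27*b^2 - 3) + 2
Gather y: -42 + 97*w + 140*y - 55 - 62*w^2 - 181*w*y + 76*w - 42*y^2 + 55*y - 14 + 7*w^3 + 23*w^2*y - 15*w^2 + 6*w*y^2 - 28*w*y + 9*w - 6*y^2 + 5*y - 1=7*w^3 - 77*w^2 + 182*w + y^2*(6*w - 48) + y*(23*w^2 - 209*w + 200) - 112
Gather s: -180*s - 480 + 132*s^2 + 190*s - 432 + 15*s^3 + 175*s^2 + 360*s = 15*s^3 + 307*s^2 + 370*s - 912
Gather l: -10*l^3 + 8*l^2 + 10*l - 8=-10*l^3 + 8*l^2 + 10*l - 8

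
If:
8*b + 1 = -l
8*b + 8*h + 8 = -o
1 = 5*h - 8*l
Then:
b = 5*o/472 - 2/59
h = -8*o/59 - 57/59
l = -5*o/59 - 43/59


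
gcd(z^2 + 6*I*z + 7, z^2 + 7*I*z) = z + 7*I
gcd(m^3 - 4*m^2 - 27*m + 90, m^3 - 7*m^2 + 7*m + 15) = m - 3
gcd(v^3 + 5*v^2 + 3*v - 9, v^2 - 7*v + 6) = v - 1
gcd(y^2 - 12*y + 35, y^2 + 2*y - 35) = y - 5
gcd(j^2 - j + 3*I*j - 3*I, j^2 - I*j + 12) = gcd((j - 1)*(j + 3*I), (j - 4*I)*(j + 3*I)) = j + 3*I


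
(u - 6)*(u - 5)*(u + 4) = u^3 - 7*u^2 - 14*u + 120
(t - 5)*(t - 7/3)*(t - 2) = t^3 - 28*t^2/3 + 79*t/3 - 70/3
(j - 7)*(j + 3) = j^2 - 4*j - 21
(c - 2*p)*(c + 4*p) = c^2 + 2*c*p - 8*p^2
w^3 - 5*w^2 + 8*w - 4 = (w - 2)^2*(w - 1)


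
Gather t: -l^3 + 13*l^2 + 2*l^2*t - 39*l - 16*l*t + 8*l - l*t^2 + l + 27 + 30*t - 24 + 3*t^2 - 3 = -l^3 + 13*l^2 - 30*l + t^2*(3 - l) + t*(2*l^2 - 16*l + 30)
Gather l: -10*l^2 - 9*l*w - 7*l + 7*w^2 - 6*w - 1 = -10*l^2 + l*(-9*w - 7) + 7*w^2 - 6*w - 1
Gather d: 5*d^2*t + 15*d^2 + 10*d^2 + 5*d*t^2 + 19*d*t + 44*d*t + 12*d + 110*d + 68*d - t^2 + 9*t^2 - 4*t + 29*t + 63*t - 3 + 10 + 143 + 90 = d^2*(5*t + 25) + d*(5*t^2 + 63*t + 190) + 8*t^2 + 88*t + 240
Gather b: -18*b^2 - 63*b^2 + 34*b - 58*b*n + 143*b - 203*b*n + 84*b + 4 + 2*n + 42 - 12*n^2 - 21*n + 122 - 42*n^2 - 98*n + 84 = -81*b^2 + b*(261 - 261*n) - 54*n^2 - 117*n + 252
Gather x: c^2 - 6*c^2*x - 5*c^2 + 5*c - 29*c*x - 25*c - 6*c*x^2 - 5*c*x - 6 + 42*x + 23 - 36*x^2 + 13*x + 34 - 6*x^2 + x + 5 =-4*c^2 - 20*c + x^2*(-6*c - 42) + x*(-6*c^2 - 34*c + 56) + 56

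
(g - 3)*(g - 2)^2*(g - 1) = g^4 - 8*g^3 + 23*g^2 - 28*g + 12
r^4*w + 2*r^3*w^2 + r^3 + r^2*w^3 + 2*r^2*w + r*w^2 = r*(r + w)^2*(r*w + 1)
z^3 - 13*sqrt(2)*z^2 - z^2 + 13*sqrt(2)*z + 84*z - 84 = (z - 1)*(z - 7*sqrt(2))*(z - 6*sqrt(2))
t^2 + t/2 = t*(t + 1/2)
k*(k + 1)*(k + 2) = k^3 + 3*k^2 + 2*k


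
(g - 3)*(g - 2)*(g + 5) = g^3 - 19*g + 30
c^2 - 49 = (c - 7)*(c + 7)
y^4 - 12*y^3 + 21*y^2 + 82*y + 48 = (y - 8)*(y - 6)*(y + 1)^2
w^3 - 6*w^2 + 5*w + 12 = (w - 4)*(w - 3)*(w + 1)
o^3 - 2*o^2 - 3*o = o*(o - 3)*(o + 1)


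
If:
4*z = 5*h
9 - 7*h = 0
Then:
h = 9/7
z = 45/28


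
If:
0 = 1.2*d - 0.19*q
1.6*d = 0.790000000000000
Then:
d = 0.49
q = 3.12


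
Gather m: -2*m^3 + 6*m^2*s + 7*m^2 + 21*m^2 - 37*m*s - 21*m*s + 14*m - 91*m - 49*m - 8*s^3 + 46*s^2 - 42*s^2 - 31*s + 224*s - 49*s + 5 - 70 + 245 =-2*m^3 + m^2*(6*s + 28) + m*(-58*s - 126) - 8*s^3 + 4*s^2 + 144*s + 180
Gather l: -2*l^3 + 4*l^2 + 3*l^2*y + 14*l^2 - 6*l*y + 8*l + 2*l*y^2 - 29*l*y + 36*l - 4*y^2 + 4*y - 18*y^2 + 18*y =-2*l^3 + l^2*(3*y + 18) + l*(2*y^2 - 35*y + 44) - 22*y^2 + 22*y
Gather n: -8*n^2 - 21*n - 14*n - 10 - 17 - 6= -8*n^2 - 35*n - 33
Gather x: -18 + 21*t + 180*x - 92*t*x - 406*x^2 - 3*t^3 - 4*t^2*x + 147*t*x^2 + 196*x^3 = -3*t^3 + 21*t + 196*x^3 + x^2*(147*t - 406) + x*(-4*t^2 - 92*t + 180) - 18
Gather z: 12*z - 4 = 12*z - 4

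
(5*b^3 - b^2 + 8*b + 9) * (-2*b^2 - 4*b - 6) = -10*b^5 - 18*b^4 - 42*b^3 - 44*b^2 - 84*b - 54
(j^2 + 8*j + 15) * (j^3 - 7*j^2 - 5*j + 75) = j^5 + j^4 - 46*j^3 - 70*j^2 + 525*j + 1125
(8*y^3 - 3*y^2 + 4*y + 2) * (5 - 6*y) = -48*y^4 + 58*y^3 - 39*y^2 + 8*y + 10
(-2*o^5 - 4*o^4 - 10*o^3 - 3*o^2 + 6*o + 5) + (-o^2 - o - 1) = -2*o^5 - 4*o^4 - 10*o^3 - 4*o^2 + 5*o + 4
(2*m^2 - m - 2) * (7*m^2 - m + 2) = 14*m^4 - 9*m^3 - 9*m^2 - 4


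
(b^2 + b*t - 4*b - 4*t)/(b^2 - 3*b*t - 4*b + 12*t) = (-b - t)/(-b + 3*t)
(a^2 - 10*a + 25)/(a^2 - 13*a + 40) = (a - 5)/(a - 8)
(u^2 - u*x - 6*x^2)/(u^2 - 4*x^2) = (-u + 3*x)/(-u + 2*x)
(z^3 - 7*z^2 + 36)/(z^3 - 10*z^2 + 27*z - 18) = (z + 2)/(z - 1)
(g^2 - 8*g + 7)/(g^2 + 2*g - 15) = (g^2 - 8*g + 7)/(g^2 + 2*g - 15)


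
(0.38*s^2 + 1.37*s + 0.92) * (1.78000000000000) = 0.6764*s^2 + 2.4386*s + 1.6376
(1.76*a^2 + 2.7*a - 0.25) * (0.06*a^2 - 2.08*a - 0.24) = 0.1056*a^4 - 3.4988*a^3 - 6.0534*a^2 - 0.128*a + 0.06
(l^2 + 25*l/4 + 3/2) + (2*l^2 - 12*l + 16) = 3*l^2 - 23*l/4 + 35/2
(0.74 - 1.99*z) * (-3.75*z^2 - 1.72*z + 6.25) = 7.4625*z^3 + 0.6478*z^2 - 13.7103*z + 4.625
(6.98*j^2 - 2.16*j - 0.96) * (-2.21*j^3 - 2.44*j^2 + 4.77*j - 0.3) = -15.4258*j^5 - 12.2576*j^4 + 40.6866*j^3 - 10.0548*j^2 - 3.9312*j + 0.288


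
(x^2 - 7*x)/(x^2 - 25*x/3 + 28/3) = 3*x/(3*x - 4)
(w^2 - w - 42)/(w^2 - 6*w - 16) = (-w^2 + w + 42)/(-w^2 + 6*w + 16)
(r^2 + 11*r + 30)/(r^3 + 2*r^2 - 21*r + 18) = (r + 5)/(r^2 - 4*r + 3)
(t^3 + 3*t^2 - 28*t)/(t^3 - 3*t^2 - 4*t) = (t + 7)/(t + 1)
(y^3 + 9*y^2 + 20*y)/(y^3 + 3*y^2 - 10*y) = (y + 4)/(y - 2)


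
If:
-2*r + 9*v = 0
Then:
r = 9*v/2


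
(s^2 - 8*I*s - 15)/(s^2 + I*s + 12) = (s - 5*I)/(s + 4*I)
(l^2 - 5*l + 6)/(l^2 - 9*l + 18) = (l - 2)/(l - 6)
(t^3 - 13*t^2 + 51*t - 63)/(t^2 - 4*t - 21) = (t^2 - 6*t + 9)/(t + 3)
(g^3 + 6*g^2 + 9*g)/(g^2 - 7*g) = (g^2 + 6*g + 9)/(g - 7)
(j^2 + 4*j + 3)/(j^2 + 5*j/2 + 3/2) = 2*(j + 3)/(2*j + 3)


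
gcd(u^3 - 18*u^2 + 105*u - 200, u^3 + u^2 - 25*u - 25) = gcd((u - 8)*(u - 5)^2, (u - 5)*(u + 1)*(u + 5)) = u - 5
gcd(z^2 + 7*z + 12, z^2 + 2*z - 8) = z + 4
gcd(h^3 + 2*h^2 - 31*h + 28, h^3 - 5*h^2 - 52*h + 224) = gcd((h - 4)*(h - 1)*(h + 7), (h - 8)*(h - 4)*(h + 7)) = h^2 + 3*h - 28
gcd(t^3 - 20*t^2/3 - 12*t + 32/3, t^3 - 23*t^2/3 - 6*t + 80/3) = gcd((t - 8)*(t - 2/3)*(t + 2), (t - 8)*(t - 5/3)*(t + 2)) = t^2 - 6*t - 16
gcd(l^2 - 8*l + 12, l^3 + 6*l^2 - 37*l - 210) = l - 6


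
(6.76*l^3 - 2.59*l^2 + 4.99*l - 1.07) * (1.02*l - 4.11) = 6.8952*l^4 - 30.4254*l^3 + 15.7347*l^2 - 21.6003*l + 4.3977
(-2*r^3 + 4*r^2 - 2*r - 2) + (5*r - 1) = -2*r^3 + 4*r^2 + 3*r - 3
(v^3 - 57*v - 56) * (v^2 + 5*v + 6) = v^5 + 5*v^4 - 51*v^3 - 341*v^2 - 622*v - 336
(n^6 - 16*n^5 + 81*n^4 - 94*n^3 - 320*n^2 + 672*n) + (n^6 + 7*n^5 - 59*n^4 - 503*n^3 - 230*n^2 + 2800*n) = 2*n^6 - 9*n^5 + 22*n^4 - 597*n^3 - 550*n^2 + 3472*n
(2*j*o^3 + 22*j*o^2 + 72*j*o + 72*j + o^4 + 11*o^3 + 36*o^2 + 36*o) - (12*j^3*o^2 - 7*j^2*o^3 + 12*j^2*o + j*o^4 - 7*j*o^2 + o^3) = -12*j^3*o^2 + 7*j^2*o^3 - 12*j^2*o - j*o^4 + 2*j*o^3 + 29*j*o^2 + 72*j*o + 72*j + o^4 + 10*o^3 + 36*o^2 + 36*o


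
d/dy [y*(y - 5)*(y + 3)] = 3*y^2 - 4*y - 15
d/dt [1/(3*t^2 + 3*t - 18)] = (-2*t - 1)/(3*(t^2 + t - 6)^2)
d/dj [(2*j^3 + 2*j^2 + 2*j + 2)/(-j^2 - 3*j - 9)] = 2*(-j^4 - 6*j^3 - 29*j^2 - 16*j - 6)/(j^4 + 6*j^3 + 27*j^2 + 54*j + 81)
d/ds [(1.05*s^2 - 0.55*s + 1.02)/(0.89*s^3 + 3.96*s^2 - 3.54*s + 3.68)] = (-0.9345*s^4 + 0.979000000000001*s^3 - 4.2624*s^2 - 0.3504*s + 1.5868)/(0.7921*s^6 + 7.0488*s^5 + 9.3804*s^4 - 21.4864*s^3 + 41.6772*s^2 - 26.0544*s + 13.5424)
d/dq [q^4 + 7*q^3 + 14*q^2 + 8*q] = 4*q^3 + 21*q^2 + 28*q + 8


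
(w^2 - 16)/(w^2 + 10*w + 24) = (w - 4)/(w + 6)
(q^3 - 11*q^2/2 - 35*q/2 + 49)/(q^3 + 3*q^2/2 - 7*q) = (q - 7)/q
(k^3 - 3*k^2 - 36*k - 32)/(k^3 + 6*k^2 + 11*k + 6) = (k^2 - 4*k - 32)/(k^2 + 5*k + 6)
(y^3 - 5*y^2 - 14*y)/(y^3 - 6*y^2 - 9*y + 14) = y/(y - 1)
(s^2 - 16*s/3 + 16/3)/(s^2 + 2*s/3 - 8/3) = (s - 4)/(s + 2)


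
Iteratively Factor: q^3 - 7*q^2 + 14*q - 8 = (q - 1)*(q^2 - 6*q + 8) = (q - 2)*(q - 1)*(q - 4)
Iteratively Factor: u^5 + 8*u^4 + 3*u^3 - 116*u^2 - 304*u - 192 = (u + 4)*(u^4 + 4*u^3 - 13*u^2 - 64*u - 48) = (u - 4)*(u + 4)*(u^3 + 8*u^2 + 19*u + 12) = (u - 4)*(u + 4)^2*(u^2 + 4*u + 3) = (u - 4)*(u + 3)*(u + 4)^2*(u + 1)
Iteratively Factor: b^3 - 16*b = (b)*(b^2 - 16) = b*(b + 4)*(b - 4)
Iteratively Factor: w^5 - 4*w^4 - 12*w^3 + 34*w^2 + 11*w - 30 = (w - 5)*(w^4 + w^3 - 7*w^2 - w + 6) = (w - 5)*(w - 2)*(w^3 + 3*w^2 - w - 3) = (w - 5)*(w - 2)*(w + 3)*(w^2 - 1) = (w - 5)*(w - 2)*(w - 1)*(w + 3)*(w + 1)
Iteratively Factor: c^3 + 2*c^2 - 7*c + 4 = (c - 1)*(c^2 + 3*c - 4) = (c - 1)^2*(c + 4)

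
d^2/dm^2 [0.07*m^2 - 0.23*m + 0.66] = 0.140000000000000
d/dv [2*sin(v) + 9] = 2*cos(v)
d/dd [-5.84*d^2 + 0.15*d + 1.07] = 0.15 - 11.68*d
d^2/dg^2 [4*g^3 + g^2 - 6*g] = 24*g + 2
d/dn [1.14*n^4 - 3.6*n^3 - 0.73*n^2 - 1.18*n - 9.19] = 4.56*n^3 - 10.8*n^2 - 1.46*n - 1.18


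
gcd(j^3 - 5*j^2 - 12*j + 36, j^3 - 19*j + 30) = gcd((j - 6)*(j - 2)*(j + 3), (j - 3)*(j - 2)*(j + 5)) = j - 2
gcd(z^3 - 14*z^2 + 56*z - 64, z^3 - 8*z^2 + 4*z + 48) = z - 4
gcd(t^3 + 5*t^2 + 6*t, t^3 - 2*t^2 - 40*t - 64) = t + 2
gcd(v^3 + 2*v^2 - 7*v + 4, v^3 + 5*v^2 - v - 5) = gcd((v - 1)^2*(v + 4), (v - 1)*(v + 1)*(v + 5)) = v - 1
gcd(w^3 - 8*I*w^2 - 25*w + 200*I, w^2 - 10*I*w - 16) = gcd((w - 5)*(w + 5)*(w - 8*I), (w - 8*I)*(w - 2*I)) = w - 8*I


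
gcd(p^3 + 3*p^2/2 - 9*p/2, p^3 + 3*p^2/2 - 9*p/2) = p^3 + 3*p^2/2 - 9*p/2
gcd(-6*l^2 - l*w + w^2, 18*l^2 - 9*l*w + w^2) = -3*l + w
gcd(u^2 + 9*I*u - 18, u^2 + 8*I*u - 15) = u + 3*I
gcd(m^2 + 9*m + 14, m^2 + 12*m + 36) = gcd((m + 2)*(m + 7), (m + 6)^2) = 1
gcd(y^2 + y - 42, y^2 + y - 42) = y^2 + y - 42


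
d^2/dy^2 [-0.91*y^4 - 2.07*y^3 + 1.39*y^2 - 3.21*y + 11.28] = -10.92*y^2 - 12.42*y + 2.78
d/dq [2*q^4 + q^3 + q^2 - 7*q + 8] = 8*q^3 + 3*q^2 + 2*q - 7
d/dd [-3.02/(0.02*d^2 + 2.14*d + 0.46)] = (0.1208*d + 6.4628)/(0.02*d^2 + 2.14*d + 0.46)^2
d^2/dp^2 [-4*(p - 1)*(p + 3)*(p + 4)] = -24*p - 48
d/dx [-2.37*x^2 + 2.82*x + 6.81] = 2.82 - 4.74*x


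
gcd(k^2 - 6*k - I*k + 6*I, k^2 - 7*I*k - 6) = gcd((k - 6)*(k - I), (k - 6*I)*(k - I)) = k - I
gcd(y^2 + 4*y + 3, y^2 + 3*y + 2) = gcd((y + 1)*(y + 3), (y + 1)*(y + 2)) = y + 1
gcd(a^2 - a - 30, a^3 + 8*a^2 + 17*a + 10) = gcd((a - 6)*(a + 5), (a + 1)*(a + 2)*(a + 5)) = a + 5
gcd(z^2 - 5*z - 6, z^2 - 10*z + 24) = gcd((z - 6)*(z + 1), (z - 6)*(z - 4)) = z - 6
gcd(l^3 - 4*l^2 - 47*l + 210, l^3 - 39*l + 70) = l^2 + 2*l - 35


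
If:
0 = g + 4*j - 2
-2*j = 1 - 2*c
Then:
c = j + 1/2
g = 2 - 4*j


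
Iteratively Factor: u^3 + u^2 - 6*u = (u)*(u^2 + u - 6) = u*(u + 3)*(u - 2)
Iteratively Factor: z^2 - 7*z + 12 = (z - 4)*(z - 3)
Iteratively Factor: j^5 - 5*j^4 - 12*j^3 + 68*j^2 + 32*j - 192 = (j - 4)*(j^4 - j^3 - 16*j^2 + 4*j + 48) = (j - 4)*(j - 2)*(j^3 + j^2 - 14*j - 24) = (j - 4)*(j - 2)*(j + 2)*(j^2 - j - 12) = (j - 4)*(j - 2)*(j + 2)*(j + 3)*(j - 4)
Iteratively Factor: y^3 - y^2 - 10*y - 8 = (y + 2)*(y^2 - 3*y - 4) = (y + 1)*(y + 2)*(y - 4)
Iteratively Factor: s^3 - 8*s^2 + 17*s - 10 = (s - 1)*(s^2 - 7*s + 10) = (s - 2)*(s - 1)*(s - 5)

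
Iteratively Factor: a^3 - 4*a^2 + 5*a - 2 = (a - 1)*(a^2 - 3*a + 2) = (a - 2)*(a - 1)*(a - 1)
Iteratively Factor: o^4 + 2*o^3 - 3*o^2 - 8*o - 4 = (o + 2)*(o^3 - 3*o - 2) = (o + 1)*(o + 2)*(o^2 - o - 2) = (o - 2)*(o + 1)*(o + 2)*(o + 1)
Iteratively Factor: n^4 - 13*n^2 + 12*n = (n)*(n^3 - 13*n + 12) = n*(n + 4)*(n^2 - 4*n + 3) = n*(n - 3)*(n + 4)*(n - 1)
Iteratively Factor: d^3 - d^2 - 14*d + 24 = (d - 2)*(d^2 + d - 12) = (d - 3)*(d - 2)*(d + 4)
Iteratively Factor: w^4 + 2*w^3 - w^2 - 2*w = (w - 1)*(w^3 + 3*w^2 + 2*w) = (w - 1)*(w + 2)*(w^2 + w) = w*(w - 1)*(w + 2)*(w + 1)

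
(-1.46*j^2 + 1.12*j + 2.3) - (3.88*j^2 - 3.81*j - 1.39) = -5.34*j^2 + 4.93*j + 3.69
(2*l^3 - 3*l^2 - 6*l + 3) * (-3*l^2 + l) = -6*l^5 + 11*l^4 + 15*l^3 - 15*l^2 + 3*l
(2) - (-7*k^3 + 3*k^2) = 7*k^3 - 3*k^2 + 2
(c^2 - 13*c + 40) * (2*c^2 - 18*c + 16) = 2*c^4 - 44*c^3 + 330*c^2 - 928*c + 640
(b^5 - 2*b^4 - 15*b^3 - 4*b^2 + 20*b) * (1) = b^5 - 2*b^4 - 15*b^3 - 4*b^2 + 20*b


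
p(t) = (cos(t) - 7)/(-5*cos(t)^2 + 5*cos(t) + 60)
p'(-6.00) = 0.00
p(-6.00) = -0.10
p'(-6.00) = 0.00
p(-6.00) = -0.10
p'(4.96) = 0.02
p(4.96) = -0.11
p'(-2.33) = 0.04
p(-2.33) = -0.14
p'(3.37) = 0.01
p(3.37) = -0.16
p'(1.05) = -0.01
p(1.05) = -0.11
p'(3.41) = 0.02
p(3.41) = -0.16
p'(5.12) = 0.02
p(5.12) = -0.11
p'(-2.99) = 0.01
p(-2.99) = -0.16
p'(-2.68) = 0.03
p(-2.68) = -0.15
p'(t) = (-10*sin(t)*cos(t) + 5*sin(t))*(cos(t) - 7)/(-5*cos(t)^2 + 5*cos(t) + 60)^2 - sin(t)/(-5*cos(t)^2 + 5*cos(t) + 60) = (sin(t)^2 + 14*cos(t) - 20)*sin(t)/(5*(sin(t)^2 + cos(t) + 11)^2)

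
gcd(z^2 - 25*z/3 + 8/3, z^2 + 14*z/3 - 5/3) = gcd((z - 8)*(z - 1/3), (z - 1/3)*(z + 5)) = z - 1/3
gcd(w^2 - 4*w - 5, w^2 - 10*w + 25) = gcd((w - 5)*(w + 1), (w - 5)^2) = w - 5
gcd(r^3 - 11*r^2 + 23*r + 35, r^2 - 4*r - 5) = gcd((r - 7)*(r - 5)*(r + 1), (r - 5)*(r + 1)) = r^2 - 4*r - 5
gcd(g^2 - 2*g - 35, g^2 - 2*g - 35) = g^2 - 2*g - 35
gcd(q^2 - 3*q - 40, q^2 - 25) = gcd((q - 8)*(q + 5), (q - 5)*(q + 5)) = q + 5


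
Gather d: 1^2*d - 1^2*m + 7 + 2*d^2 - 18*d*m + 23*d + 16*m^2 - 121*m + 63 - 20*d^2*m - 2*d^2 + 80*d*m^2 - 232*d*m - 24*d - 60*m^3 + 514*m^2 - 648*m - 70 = -20*d^2*m + d*(80*m^2 - 250*m) - 60*m^3 + 530*m^2 - 770*m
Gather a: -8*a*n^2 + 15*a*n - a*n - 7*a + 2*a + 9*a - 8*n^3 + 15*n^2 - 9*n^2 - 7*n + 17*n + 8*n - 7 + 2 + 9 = a*(-8*n^2 + 14*n + 4) - 8*n^3 + 6*n^2 + 18*n + 4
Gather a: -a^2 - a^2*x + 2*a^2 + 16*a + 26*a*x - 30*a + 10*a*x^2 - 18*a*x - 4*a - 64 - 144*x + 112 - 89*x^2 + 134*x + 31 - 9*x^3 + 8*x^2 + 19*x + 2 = a^2*(1 - x) + a*(10*x^2 + 8*x - 18) - 9*x^3 - 81*x^2 + 9*x + 81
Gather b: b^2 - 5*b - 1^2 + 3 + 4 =b^2 - 5*b + 6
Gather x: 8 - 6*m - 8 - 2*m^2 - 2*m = -2*m^2 - 8*m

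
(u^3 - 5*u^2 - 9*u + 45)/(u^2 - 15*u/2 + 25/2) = 2*(u^2 - 9)/(2*u - 5)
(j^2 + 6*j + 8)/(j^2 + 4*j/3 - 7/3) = 3*(j^2 + 6*j + 8)/(3*j^2 + 4*j - 7)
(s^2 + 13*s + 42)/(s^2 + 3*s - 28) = (s + 6)/(s - 4)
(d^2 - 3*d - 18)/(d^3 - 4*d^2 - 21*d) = (d - 6)/(d*(d - 7))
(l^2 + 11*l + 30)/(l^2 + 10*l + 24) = (l + 5)/(l + 4)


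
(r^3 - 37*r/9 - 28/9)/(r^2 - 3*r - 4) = (r^2 - r - 28/9)/(r - 4)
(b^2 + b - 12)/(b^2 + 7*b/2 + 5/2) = 2*(b^2 + b - 12)/(2*b^2 + 7*b + 5)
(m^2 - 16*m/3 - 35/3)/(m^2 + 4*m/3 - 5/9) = 3*(m - 7)/(3*m - 1)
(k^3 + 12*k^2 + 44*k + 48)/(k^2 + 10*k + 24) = k + 2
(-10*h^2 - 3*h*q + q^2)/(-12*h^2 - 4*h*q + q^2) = (-5*h + q)/(-6*h + q)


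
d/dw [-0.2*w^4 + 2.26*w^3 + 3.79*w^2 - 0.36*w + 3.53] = -0.8*w^3 + 6.78*w^2 + 7.58*w - 0.36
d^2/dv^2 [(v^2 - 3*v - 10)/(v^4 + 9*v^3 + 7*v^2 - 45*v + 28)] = 2*(3*v^6 + 15*v^5 - 215*v^4 - 2317*v^3 - 10002*v^2 - 23798*v - 21286)/(v^10 + 29*v^9 + 321*v^8 + 1585*v^7 + 2351*v^6 - 6873*v^5 - 18709*v^4 + 20539*v^3 + 40740*v^2 - 61936*v + 21952)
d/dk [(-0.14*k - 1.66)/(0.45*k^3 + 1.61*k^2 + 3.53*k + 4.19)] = (0.126*k^3 + 2.4664*k^2 + 5.3452*k + 5.2732)/(0.2025*k^6 + 1.449*k^5 + 5.7691*k^4 + 15.1376*k^3 + 25.9527*k^2 + 29.5814*k + 17.5561)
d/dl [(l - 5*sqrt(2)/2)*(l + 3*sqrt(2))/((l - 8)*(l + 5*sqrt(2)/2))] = (-16*l^2 + 4*sqrt(2)*l^2 - 80*sqrt(2)*l + 60*l - 280 + 75*sqrt(2))/(2*l^4 - 32*l^3 + 10*sqrt(2)*l^3 - 160*sqrt(2)*l^2 + 153*l^2 - 400*l + 640*sqrt(2)*l + 1600)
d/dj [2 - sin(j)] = -cos(j)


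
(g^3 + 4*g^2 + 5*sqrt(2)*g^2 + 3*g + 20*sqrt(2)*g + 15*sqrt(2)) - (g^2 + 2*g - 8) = g^3 + 3*g^2 + 5*sqrt(2)*g^2 + g + 20*sqrt(2)*g + 8 + 15*sqrt(2)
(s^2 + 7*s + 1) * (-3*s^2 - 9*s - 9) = -3*s^4 - 30*s^3 - 75*s^2 - 72*s - 9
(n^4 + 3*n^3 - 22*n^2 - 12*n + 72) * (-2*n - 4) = -2*n^5 - 10*n^4 + 32*n^3 + 112*n^2 - 96*n - 288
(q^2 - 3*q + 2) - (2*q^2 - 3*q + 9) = -q^2 - 7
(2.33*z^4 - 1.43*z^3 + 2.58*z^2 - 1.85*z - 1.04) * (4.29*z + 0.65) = 9.9957*z^5 - 4.6202*z^4 + 10.1387*z^3 - 6.2595*z^2 - 5.6641*z - 0.676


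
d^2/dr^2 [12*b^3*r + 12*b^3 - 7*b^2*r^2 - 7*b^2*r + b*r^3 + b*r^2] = 2*b*(-7*b + 3*r + 1)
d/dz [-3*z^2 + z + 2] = 1 - 6*z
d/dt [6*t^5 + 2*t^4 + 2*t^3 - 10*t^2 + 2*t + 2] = 30*t^4 + 8*t^3 + 6*t^2 - 20*t + 2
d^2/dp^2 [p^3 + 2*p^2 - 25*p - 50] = 6*p + 4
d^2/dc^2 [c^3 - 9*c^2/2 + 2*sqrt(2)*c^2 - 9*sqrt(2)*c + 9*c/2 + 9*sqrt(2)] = 6*c - 9 + 4*sqrt(2)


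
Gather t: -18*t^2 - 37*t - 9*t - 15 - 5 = -18*t^2 - 46*t - 20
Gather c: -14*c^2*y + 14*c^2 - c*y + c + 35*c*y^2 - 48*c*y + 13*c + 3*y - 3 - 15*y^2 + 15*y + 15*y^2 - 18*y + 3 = c^2*(14 - 14*y) + c*(35*y^2 - 49*y + 14)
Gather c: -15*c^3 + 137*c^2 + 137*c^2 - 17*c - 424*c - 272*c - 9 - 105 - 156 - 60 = -15*c^3 + 274*c^2 - 713*c - 330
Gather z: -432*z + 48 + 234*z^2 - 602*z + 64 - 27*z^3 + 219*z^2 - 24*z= -27*z^3 + 453*z^2 - 1058*z + 112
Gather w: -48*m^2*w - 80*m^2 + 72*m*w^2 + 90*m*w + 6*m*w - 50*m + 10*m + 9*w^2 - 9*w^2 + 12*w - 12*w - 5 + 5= -80*m^2 + 72*m*w^2 - 40*m + w*(-48*m^2 + 96*m)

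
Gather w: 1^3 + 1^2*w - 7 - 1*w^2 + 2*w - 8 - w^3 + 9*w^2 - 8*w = -w^3 + 8*w^2 - 5*w - 14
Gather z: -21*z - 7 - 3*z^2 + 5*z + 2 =-3*z^2 - 16*z - 5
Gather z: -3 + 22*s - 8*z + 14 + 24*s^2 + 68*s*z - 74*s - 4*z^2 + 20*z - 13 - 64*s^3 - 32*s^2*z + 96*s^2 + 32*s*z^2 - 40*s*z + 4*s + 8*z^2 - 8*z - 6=-64*s^3 + 120*s^2 - 48*s + z^2*(32*s + 4) + z*(-32*s^2 + 28*s + 4) - 8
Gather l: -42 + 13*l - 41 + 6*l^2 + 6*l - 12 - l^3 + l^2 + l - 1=-l^3 + 7*l^2 + 20*l - 96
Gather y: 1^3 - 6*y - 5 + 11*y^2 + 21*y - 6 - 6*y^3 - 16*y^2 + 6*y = -6*y^3 - 5*y^2 + 21*y - 10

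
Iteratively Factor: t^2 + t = (t)*(t + 1)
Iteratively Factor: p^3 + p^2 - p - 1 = (p + 1)*(p^2 - 1) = (p - 1)*(p + 1)*(p + 1)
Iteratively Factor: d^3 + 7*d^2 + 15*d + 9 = (d + 3)*(d^2 + 4*d + 3) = (d + 3)^2*(d + 1)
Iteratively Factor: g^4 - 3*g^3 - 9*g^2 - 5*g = (g)*(g^3 - 3*g^2 - 9*g - 5) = g*(g - 5)*(g^2 + 2*g + 1) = g*(g - 5)*(g + 1)*(g + 1)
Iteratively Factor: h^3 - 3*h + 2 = (h - 1)*(h^2 + h - 2) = (h - 1)^2*(h + 2)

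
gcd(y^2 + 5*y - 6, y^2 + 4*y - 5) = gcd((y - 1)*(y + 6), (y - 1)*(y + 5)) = y - 1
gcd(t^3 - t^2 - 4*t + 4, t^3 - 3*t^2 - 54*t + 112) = t - 2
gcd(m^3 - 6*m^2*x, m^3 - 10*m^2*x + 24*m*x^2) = -m^2 + 6*m*x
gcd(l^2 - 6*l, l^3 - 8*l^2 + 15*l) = l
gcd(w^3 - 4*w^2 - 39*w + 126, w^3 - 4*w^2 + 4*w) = 1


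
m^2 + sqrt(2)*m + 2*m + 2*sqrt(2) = (m + 2)*(m + sqrt(2))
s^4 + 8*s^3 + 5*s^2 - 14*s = s*(s - 1)*(s + 2)*(s + 7)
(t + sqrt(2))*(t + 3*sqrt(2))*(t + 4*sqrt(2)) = t^3 + 8*sqrt(2)*t^2 + 38*t + 24*sqrt(2)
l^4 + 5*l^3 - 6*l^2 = l^2*(l - 1)*(l + 6)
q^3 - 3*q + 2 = (q - 1)^2*(q + 2)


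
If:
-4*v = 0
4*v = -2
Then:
No Solution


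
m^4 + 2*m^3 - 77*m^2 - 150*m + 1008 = (m - 8)*(m - 3)*(m + 6)*(m + 7)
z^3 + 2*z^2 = z^2*(z + 2)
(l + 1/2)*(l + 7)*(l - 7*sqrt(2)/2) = l^3 - 7*sqrt(2)*l^2/2 + 15*l^2/2 - 105*sqrt(2)*l/4 + 7*l/2 - 49*sqrt(2)/4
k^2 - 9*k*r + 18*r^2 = (k - 6*r)*(k - 3*r)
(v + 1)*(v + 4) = v^2 + 5*v + 4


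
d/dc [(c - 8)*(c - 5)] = 2*c - 13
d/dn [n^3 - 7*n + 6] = 3*n^2 - 7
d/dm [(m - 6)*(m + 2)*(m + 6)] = 3*m^2 + 4*m - 36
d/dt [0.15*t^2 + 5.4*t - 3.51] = 0.3*t + 5.4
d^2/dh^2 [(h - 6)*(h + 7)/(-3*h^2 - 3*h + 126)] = 0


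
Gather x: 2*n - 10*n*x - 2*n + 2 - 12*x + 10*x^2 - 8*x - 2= 10*x^2 + x*(-10*n - 20)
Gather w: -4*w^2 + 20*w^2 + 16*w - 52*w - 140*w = 16*w^2 - 176*w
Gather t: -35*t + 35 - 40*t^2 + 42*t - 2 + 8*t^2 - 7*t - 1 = 32 - 32*t^2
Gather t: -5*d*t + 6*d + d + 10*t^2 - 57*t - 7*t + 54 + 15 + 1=7*d + 10*t^2 + t*(-5*d - 64) + 70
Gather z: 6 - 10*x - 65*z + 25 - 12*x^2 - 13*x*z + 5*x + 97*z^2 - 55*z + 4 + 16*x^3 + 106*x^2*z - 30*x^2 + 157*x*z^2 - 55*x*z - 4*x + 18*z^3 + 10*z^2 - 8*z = 16*x^3 - 42*x^2 - 9*x + 18*z^3 + z^2*(157*x + 107) + z*(106*x^2 - 68*x - 128) + 35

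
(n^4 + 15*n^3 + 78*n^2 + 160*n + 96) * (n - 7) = n^5 + 8*n^4 - 27*n^3 - 386*n^2 - 1024*n - 672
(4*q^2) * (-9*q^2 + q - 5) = -36*q^4 + 4*q^3 - 20*q^2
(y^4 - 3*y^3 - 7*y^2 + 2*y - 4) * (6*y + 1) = 6*y^5 - 17*y^4 - 45*y^3 + 5*y^2 - 22*y - 4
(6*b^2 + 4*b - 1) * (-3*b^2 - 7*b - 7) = -18*b^4 - 54*b^3 - 67*b^2 - 21*b + 7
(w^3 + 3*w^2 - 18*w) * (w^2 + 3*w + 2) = w^5 + 6*w^4 - 7*w^3 - 48*w^2 - 36*w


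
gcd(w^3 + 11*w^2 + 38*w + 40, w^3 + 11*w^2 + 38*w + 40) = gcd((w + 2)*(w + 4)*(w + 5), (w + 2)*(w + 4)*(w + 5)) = w^3 + 11*w^2 + 38*w + 40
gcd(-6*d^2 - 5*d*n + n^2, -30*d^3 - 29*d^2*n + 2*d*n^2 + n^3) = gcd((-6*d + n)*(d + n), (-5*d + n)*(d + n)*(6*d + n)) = d + n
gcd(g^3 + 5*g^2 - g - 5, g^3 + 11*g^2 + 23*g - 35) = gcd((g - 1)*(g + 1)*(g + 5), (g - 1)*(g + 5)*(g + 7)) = g^2 + 4*g - 5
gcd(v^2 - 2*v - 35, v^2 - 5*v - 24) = 1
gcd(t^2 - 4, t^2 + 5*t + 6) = t + 2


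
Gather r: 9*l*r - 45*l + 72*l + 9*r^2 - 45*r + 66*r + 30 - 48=27*l + 9*r^2 + r*(9*l + 21) - 18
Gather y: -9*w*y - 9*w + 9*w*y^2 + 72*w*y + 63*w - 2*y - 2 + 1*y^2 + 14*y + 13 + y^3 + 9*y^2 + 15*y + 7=54*w + y^3 + y^2*(9*w + 10) + y*(63*w + 27) + 18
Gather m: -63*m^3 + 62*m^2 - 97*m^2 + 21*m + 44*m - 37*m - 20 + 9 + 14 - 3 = -63*m^3 - 35*m^2 + 28*m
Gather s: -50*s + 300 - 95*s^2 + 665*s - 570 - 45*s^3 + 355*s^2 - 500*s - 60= -45*s^3 + 260*s^2 + 115*s - 330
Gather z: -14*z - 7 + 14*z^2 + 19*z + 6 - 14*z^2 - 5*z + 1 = 0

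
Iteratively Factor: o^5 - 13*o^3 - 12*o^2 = (o + 3)*(o^4 - 3*o^3 - 4*o^2) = o*(o + 3)*(o^3 - 3*o^2 - 4*o) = o*(o - 4)*(o + 3)*(o^2 + o) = o^2*(o - 4)*(o + 3)*(o + 1)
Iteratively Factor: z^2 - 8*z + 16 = (z - 4)*(z - 4)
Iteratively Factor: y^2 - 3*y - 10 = (y + 2)*(y - 5)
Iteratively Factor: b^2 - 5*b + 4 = (b - 1)*(b - 4)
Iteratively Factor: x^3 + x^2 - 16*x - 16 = (x - 4)*(x^2 + 5*x + 4) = (x - 4)*(x + 4)*(x + 1)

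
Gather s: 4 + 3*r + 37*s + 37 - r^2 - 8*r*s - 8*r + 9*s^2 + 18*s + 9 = -r^2 - 5*r + 9*s^2 + s*(55 - 8*r) + 50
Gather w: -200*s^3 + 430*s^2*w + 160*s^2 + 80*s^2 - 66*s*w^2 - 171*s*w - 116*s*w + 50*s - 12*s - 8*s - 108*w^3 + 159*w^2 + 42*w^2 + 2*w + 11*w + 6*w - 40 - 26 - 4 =-200*s^3 + 240*s^2 + 30*s - 108*w^3 + w^2*(201 - 66*s) + w*(430*s^2 - 287*s + 19) - 70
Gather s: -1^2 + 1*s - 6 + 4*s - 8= 5*s - 15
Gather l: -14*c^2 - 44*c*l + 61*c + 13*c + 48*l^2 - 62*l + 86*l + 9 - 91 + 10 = -14*c^2 + 74*c + 48*l^2 + l*(24 - 44*c) - 72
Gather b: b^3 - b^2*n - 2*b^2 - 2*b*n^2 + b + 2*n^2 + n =b^3 + b^2*(-n - 2) + b*(1 - 2*n^2) + 2*n^2 + n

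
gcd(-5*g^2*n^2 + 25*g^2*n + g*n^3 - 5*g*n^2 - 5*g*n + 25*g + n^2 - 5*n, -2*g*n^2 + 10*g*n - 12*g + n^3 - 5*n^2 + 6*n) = 1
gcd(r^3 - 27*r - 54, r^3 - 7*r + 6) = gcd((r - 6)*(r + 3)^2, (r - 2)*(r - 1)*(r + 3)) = r + 3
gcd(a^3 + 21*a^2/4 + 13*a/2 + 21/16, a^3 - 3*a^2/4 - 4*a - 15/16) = a^2 + 7*a/4 + 3/8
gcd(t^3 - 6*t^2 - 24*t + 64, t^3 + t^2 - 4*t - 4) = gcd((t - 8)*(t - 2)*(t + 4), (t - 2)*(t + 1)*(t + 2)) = t - 2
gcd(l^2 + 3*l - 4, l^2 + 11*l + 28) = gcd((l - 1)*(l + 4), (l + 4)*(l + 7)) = l + 4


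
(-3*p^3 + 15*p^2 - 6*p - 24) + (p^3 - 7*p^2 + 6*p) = -2*p^3 + 8*p^2 - 24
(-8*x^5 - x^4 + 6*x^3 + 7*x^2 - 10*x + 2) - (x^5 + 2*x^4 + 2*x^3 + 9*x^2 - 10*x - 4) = -9*x^5 - 3*x^4 + 4*x^3 - 2*x^2 + 6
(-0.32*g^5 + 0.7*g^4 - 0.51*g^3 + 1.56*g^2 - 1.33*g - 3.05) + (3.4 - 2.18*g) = -0.32*g^5 + 0.7*g^4 - 0.51*g^3 + 1.56*g^2 - 3.51*g + 0.35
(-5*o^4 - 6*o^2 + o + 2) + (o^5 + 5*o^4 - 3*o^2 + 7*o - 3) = o^5 - 9*o^2 + 8*o - 1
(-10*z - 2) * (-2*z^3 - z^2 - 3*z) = 20*z^4 + 14*z^3 + 32*z^2 + 6*z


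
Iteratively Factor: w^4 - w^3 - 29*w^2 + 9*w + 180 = (w + 4)*(w^3 - 5*w^2 - 9*w + 45) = (w - 5)*(w + 4)*(w^2 - 9) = (w - 5)*(w + 3)*(w + 4)*(w - 3)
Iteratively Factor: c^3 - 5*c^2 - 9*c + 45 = (c - 5)*(c^2 - 9) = (c - 5)*(c - 3)*(c + 3)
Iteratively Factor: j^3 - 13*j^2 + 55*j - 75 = (j - 5)*(j^2 - 8*j + 15) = (j - 5)^2*(j - 3)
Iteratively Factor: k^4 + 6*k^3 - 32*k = (k + 4)*(k^3 + 2*k^2 - 8*k) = (k - 2)*(k + 4)*(k^2 + 4*k) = k*(k - 2)*(k + 4)*(k + 4)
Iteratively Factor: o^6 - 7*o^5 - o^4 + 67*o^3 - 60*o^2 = (o - 4)*(o^5 - 3*o^4 - 13*o^3 + 15*o^2) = (o - 5)*(o - 4)*(o^4 + 2*o^3 - 3*o^2) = o*(o - 5)*(o - 4)*(o^3 + 2*o^2 - 3*o) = o^2*(o - 5)*(o - 4)*(o^2 + 2*o - 3) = o^2*(o - 5)*(o - 4)*(o + 3)*(o - 1)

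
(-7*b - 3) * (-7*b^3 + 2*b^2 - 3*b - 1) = 49*b^4 + 7*b^3 + 15*b^2 + 16*b + 3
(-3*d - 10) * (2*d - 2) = -6*d^2 - 14*d + 20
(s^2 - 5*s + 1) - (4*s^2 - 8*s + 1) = -3*s^2 + 3*s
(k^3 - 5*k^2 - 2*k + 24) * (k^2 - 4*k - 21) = k^5 - 9*k^4 - 3*k^3 + 137*k^2 - 54*k - 504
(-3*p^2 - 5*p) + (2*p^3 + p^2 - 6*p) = 2*p^3 - 2*p^2 - 11*p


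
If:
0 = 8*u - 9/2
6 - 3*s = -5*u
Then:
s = 47/16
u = 9/16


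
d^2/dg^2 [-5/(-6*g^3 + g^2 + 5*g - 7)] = 10*((1 - 18*g)*(6*g^3 - g^2 - 5*g + 7) + (-18*g^2 + 2*g + 5)^2)/(6*g^3 - g^2 - 5*g + 7)^3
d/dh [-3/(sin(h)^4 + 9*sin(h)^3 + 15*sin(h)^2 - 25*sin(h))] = 3*(4*cos(h) + 7/tan(h) - 5*cos(h)/sin(h)^2)/((sin(h) - 1)^2*(sin(h) + 5)^3)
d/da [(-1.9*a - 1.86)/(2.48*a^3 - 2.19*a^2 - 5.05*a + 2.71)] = (9.424*a^3 + 9.6774*a^2 - 8.1468*a - 14.542)/(6.1504*a^6 - 10.8624*a^5 - 20.2519*a^4 + 35.5606*a^3 + 13.6327*a^2 - 27.371*a + 7.3441)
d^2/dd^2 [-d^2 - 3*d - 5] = -2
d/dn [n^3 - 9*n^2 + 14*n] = 3*n^2 - 18*n + 14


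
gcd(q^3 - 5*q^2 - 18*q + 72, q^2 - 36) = q - 6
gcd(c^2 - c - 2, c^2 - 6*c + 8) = c - 2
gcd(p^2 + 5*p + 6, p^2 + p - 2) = p + 2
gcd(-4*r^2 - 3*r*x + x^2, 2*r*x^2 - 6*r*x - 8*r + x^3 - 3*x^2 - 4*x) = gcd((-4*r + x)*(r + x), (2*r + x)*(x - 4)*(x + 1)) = 1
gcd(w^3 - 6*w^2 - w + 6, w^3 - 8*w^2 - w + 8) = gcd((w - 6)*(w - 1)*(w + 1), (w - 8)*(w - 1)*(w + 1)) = w^2 - 1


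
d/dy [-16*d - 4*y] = -4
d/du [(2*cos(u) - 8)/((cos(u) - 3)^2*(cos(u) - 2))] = 4*(cos(u)^2 - 7*cos(u) + 11)*sin(u)/((cos(u) - 3)^3*(cos(u) - 2)^2)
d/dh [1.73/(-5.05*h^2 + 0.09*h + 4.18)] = (17.473*h - 0.1557)/(-5.05*h^2 + 0.09*h + 4.18)^2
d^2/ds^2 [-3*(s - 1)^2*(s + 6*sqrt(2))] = -18*s - 36*sqrt(2) + 12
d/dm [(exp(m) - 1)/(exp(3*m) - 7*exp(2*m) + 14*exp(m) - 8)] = 2*(3 - exp(m))*exp(m)/(exp(4*m) - 12*exp(3*m) + 52*exp(2*m) - 96*exp(m) + 64)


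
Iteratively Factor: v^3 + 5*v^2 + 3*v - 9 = (v + 3)*(v^2 + 2*v - 3) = (v - 1)*(v + 3)*(v + 3)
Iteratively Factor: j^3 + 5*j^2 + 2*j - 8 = (j - 1)*(j^2 + 6*j + 8) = (j - 1)*(j + 4)*(j + 2)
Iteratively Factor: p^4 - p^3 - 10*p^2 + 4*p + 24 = (p - 3)*(p^3 + 2*p^2 - 4*p - 8) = (p - 3)*(p + 2)*(p^2 - 4) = (p - 3)*(p - 2)*(p + 2)*(p + 2)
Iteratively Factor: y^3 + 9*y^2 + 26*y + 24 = (y + 3)*(y^2 + 6*y + 8) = (y + 3)*(y + 4)*(y + 2)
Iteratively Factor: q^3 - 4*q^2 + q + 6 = (q - 3)*(q^2 - q - 2) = (q - 3)*(q + 1)*(q - 2)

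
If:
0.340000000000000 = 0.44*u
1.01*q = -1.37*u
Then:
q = -1.05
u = 0.77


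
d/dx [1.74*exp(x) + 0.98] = 1.74*exp(x)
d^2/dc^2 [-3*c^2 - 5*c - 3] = -6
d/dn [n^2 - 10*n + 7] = 2*n - 10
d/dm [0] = 0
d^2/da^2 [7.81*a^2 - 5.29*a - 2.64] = 15.6200000000000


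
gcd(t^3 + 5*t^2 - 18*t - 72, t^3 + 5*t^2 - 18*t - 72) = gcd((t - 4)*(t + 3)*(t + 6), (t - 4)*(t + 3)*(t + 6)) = t^3 + 5*t^2 - 18*t - 72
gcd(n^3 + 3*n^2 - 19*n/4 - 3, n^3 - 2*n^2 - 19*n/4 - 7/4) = n + 1/2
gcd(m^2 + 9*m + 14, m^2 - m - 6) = m + 2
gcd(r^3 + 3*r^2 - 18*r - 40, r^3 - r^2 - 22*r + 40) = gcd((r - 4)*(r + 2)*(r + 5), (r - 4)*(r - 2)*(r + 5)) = r^2 + r - 20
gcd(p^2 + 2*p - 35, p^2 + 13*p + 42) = p + 7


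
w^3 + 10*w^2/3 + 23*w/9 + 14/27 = (w + 1/3)*(w + 2/3)*(w + 7/3)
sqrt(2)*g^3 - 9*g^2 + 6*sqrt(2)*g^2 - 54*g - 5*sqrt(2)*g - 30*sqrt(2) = (g + 6)*(g - 5*sqrt(2))*(sqrt(2)*g + 1)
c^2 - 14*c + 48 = (c - 8)*(c - 6)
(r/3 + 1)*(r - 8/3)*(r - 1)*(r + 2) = r^4/3 + 4*r^3/9 - 29*r^2/9 - 26*r/9 + 16/3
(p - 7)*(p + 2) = p^2 - 5*p - 14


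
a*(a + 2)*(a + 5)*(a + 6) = a^4 + 13*a^3 + 52*a^2 + 60*a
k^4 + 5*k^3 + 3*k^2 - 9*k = k*(k - 1)*(k + 3)^2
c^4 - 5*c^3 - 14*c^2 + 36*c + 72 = (c - 6)*(c - 3)*(c + 2)^2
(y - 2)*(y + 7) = y^2 + 5*y - 14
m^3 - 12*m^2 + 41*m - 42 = (m - 7)*(m - 3)*(m - 2)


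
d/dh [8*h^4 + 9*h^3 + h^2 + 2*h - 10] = 32*h^3 + 27*h^2 + 2*h + 2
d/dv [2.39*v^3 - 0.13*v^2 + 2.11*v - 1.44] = 7.17*v^2 - 0.26*v + 2.11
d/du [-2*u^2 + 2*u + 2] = 2 - 4*u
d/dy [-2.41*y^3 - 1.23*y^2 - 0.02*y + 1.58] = -7.23*y^2 - 2.46*y - 0.02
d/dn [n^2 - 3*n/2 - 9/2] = 2*n - 3/2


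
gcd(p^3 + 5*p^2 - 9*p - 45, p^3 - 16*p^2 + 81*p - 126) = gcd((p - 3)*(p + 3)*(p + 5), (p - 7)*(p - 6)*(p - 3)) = p - 3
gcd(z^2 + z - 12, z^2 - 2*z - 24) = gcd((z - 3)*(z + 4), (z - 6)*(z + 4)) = z + 4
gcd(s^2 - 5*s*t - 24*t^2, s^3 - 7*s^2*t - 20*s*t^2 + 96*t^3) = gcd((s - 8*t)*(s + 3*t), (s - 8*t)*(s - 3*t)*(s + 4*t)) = s - 8*t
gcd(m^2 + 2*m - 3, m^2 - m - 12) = m + 3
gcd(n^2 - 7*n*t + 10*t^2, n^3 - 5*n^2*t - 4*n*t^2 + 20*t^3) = n^2 - 7*n*t + 10*t^2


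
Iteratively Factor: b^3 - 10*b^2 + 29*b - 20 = (b - 1)*(b^2 - 9*b + 20) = (b - 5)*(b - 1)*(b - 4)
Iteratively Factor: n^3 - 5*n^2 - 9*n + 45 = (n + 3)*(n^2 - 8*n + 15) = (n - 5)*(n + 3)*(n - 3)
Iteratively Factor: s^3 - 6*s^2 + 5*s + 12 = (s - 4)*(s^2 - 2*s - 3) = (s - 4)*(s + 1)*(s - 3)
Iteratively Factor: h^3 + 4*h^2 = (h + 4)*(h^2) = h*(h + 4)*(h)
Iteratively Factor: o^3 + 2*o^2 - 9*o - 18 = (o - 3)*(o^2 + 5*o + 6) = (o - 3)*(o + 2)*(o + 3)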